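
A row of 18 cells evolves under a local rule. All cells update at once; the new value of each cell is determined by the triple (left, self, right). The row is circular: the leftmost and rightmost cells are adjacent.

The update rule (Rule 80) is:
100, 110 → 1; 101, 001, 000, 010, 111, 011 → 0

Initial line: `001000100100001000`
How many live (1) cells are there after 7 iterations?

4

iteration 1: 000100010010000100
iteration 2: 000010001001000010
iteration 3: 000001000100100001
iteration 4: 100000100010010000
iteration 5: 010000010001001000
iteration 6: 001000001000100100
iteration 7: 000100000100010010
count of 1: 4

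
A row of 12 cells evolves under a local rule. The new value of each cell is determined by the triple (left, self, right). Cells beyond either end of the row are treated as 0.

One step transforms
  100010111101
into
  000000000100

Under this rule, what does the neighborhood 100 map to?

At position 1 the neighborhood is 100; the next row has 0 there.

0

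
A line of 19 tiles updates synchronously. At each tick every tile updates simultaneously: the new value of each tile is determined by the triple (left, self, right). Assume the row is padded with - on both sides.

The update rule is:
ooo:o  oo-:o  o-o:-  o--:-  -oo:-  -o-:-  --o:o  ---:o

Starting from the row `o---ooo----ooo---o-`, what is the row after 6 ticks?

--oo-oo-ooo-oo-oo--
oo-o--o--oo--o--o-o
-o---o--o-o-o--o---
o--oo--o------o--oo
--o-o-o--ooooo--o-o
oo------o-oooo-o---

oo------o-oooo-o---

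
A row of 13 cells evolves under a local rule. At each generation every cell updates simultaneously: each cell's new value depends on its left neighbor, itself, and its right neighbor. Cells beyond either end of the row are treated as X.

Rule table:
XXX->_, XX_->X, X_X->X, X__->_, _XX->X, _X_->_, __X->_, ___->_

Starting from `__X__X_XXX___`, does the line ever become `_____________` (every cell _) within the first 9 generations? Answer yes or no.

generation 1: ______XX_X___
generation 2: ______XXX____
generation 3: ______X_X____
generation 4: _______X_____
generation 5: _____________
all cells are _ at generation 5

yes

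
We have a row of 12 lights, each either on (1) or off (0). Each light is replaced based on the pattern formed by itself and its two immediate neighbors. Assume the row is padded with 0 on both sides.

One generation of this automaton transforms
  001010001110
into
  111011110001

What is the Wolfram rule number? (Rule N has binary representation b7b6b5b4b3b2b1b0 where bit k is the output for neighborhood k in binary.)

23

position 9: 111 → 0  (bit 7 = 0)
position 10: 110 → 0  (bit 6 = 0)
position 3: 101 → 0  (bit 5 = 0)
position 5: 100 → 1  (bit 4 = 1)
position 8: 011 → 0  (bit 3 = 0)
position 2: 010 → 1  (bit 2 = 1)
position 1: 001 → 1  (bit 1 = 1)
position 0: 000 → 1  (bit 0 = 1)
bits b7..b0 = 00010111 = 23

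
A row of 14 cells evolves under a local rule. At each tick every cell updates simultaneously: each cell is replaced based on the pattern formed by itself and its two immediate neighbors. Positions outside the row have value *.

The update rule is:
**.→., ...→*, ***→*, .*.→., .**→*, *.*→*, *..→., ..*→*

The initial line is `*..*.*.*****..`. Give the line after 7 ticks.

*****..*******

..*.*.*****..*
.*.*.*****..**
*.*.*****..***
.*.*****..****
*.*****..*****
.*****..******
*****..*******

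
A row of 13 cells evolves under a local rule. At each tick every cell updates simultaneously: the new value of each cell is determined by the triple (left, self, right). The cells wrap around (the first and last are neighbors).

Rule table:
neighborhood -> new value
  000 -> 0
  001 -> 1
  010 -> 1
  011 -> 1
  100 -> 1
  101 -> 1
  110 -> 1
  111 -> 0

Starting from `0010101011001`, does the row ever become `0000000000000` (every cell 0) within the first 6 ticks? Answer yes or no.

tick 1: 1111111111111
tick 2: 0000000000000
all cells are 0 at tick 2

yes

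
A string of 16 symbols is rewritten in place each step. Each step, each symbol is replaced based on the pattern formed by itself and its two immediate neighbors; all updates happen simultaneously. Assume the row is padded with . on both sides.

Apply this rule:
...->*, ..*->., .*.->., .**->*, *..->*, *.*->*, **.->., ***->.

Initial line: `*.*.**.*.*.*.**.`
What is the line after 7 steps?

.*..*.**.*.*.*.*

step 1: .*.**.*.*.*.**.*
step 2: ..**.*.*.*.**.*.
step 3: *.*.*.*.*.**.*.*
step 4: .*.*.*.*.**.*.*.
step 5: ..*.*.*.**.*.*.*
step 6: *..*.*.**.*.*.*.
step 7: .*..*.**.*.*.*.*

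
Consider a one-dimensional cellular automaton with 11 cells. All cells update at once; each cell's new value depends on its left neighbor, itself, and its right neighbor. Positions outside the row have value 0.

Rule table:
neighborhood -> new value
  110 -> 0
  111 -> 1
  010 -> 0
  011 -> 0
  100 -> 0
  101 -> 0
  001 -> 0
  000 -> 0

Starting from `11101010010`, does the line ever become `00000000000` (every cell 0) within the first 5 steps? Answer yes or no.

yes

step 1: 01000000000
step 2: 00000000000
all cells are 0 at step 2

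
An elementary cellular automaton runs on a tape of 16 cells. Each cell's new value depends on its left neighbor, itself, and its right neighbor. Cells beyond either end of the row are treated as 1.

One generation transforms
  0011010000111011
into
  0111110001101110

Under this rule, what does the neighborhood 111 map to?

0

At position 11 the neighborhood is 111; the next row has 0 there.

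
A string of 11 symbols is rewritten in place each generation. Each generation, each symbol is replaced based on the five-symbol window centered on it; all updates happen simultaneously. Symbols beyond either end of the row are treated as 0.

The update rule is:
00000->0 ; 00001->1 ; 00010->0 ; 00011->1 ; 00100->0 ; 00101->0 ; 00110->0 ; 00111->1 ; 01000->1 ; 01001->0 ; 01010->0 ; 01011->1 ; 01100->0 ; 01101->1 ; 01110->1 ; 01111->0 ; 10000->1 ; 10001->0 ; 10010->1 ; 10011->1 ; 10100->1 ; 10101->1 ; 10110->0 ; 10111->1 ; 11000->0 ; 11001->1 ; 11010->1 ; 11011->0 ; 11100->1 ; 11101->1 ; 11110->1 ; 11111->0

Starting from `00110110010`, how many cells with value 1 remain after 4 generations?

4

11010001101
01111010111
11011111111
01010000011
count of 1: 4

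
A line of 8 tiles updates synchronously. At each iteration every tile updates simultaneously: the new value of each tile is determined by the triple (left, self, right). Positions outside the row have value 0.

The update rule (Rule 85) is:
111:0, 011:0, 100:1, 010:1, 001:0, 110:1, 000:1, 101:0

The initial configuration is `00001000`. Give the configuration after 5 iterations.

11110101

11101111
00100001
10111101
10000101
11110101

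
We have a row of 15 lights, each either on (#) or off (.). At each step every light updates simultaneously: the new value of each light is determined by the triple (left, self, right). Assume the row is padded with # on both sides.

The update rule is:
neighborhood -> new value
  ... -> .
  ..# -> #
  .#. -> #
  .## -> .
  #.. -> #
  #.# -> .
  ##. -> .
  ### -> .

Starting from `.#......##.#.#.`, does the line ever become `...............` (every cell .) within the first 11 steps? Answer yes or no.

no

.##....#...#.#.
...#..###.##.#.
#.####.......#.
......#.....##.
#....###...#...
.#..#...#.###.#
.#####.##......
.........#....#
#.......###..#.
.#.....#...###.
.##...###.#....
step 11 is .##...###.#...., still not uniform .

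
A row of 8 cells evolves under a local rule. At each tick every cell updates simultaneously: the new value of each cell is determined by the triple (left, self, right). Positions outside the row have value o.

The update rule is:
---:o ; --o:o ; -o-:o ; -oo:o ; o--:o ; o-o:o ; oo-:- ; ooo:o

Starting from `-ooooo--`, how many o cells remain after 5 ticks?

ooooo-oo
oooo-ooo
ooo-oooo
oo-ooooo
o-oooooo
count of o: 7

7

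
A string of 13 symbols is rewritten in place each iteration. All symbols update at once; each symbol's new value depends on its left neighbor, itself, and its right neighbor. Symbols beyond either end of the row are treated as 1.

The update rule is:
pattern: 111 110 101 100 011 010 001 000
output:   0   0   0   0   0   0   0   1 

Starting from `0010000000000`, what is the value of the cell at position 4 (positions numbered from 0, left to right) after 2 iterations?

iteration 1: 0000111111110
iteration 2: 0110000000000
position 4 holds 0

0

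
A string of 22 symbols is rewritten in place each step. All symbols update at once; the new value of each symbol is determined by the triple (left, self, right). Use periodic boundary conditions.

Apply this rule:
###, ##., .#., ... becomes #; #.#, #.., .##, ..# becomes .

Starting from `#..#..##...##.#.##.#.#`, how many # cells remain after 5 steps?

9

#..#...#.#..#.#..#.#..
#..#.#.#.#..#.#..#.#..
#..#.#.#.#..#.#..#.#..  (fixed point — unchanged through step 5)
count of #: 9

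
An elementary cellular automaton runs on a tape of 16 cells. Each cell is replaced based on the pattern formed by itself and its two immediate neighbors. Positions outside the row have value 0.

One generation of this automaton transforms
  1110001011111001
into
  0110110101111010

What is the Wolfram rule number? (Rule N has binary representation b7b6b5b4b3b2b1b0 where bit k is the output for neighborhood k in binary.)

position 1: 111 → 1  (bit 7 = 1)
position 2: 110 → 1  (bit 6 = 1)
position 7: 101 → 1  (bit 5 = 1)
position 3: 100 → 0  (bit 4 = 0)
position 0: 011 → 0  (bit 3 = 0)
position 6: 010 → 0  (bit 2 = 0)
position 5: 001 → 1  (bit 1 = 1)
position 4: 000 → 1  (bit 0 = 1)
bits b7..b0 = 11100011 = 227

227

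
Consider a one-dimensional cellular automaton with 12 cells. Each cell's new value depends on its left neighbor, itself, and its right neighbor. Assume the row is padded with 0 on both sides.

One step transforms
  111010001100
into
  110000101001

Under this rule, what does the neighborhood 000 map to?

1

At position 6 the neighborhood is 000; the next row has 1 there.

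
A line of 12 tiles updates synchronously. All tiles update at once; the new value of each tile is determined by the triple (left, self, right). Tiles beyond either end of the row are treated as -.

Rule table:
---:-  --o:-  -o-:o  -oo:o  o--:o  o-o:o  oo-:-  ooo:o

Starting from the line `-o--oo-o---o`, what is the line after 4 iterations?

-ooooo-oooo-

iteration 1: -oo-o-ooo--o
iteration 2: -o-ooooo-o-o
iteration 3: -oooooo-oooo
iteration 4: -ooooo-oooo-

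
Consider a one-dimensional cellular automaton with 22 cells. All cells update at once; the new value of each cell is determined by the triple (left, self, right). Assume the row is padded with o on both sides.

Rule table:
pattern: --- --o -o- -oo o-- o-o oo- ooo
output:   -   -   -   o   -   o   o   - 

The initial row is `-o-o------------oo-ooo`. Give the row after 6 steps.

o---------------------

o-o-------------oooo--
oo--------------o--o--
-o--------------------
o---------------------
o---------------------  (fixed point — unchanged through step 6)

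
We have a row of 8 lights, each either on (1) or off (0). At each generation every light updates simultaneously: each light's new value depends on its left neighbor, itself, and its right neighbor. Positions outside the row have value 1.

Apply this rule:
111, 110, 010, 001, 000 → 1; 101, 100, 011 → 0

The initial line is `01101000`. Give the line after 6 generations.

01101010

generation 1: 00101011
generation 2: 01101001
generation 3: 00101010
generation 4: 01101010
generation 5: 00101010  (repeats generation 3; period 2)
generation 6: 01101010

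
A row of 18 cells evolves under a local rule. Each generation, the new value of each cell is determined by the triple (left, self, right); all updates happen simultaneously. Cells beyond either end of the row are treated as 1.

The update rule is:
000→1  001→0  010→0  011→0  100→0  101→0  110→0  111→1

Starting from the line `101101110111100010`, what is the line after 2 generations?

000000100011001000
011110001000000010

011110001000000010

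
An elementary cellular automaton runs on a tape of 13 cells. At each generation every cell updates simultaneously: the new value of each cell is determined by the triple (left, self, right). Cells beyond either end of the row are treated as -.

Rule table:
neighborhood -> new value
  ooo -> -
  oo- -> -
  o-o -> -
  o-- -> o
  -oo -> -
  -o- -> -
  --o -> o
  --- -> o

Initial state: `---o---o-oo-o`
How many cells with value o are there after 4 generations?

ooo-ooo------
-------oooooo
ooooooo------
-------oooooo
count of o: 6

6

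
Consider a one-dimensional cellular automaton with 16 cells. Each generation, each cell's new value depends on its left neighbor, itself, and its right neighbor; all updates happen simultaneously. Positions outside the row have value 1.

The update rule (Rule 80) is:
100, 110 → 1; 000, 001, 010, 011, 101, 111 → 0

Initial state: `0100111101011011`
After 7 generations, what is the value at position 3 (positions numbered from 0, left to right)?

0

generation 1: 0010000100001000
generation 2: 1001000010000100
generation 3: 1100100001000010
generation 4: 0110010000100000
generation 5: 0011001000010000
generation 6: 1001100100001000
generation 7: 1100110010000100
position 3 holds 0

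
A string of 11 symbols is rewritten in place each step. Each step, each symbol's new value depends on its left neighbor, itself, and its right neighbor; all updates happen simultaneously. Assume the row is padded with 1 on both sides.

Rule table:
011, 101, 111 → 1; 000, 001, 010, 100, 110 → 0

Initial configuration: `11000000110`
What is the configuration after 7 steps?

10000000101
00000000011
00000000011  (fixed point — unchanged through step 7)

00000000011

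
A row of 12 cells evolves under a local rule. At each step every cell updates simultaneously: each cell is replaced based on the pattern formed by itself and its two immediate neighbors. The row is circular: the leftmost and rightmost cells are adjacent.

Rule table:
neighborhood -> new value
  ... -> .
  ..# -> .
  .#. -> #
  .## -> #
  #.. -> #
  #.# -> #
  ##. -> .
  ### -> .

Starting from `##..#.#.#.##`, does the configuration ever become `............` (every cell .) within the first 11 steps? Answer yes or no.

..#.#######.
..###......#
#.#..#.....#
.###.##....#
##..##.#...#
..#.#.###..#
#.#####..#.#
.##....#.###
##.#...###..
#.###..#..#.
###..#.##.##
step 11 is ###..#.##.##, still not uniform .

no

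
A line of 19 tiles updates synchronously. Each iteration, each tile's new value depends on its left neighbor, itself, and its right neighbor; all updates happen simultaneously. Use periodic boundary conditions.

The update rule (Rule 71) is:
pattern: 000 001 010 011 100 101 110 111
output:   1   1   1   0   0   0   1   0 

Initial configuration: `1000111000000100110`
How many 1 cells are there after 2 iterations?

7

1011001011111101010
1001011000000101010
count of 1: 7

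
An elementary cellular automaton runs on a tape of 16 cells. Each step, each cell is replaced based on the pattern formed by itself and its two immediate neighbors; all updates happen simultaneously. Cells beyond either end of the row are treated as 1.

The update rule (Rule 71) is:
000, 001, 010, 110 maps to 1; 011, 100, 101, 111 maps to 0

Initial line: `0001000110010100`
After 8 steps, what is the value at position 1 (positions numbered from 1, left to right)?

0111011010110101
0001001010010100
0111011010110101  (repeats step 1; period 2)
step 8: 0001001010010100
position 1 holds 0

0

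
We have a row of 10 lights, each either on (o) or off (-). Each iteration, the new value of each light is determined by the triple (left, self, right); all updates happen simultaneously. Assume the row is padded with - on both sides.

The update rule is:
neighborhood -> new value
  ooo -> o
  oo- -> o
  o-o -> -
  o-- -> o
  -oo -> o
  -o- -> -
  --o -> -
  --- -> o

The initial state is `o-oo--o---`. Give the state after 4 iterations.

--ooo--ooo
o-oooo-ooo
--oooo-ooo
o-oooo-ooo

o-oooo-ooo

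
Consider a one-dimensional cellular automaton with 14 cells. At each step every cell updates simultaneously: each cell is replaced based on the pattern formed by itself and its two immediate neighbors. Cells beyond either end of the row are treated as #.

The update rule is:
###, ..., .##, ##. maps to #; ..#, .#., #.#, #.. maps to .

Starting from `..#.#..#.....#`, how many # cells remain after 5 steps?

.........###.#
.#######.###.#
.#######.###.#  (fixed point — unchanged through step 5)
count of #: 11

11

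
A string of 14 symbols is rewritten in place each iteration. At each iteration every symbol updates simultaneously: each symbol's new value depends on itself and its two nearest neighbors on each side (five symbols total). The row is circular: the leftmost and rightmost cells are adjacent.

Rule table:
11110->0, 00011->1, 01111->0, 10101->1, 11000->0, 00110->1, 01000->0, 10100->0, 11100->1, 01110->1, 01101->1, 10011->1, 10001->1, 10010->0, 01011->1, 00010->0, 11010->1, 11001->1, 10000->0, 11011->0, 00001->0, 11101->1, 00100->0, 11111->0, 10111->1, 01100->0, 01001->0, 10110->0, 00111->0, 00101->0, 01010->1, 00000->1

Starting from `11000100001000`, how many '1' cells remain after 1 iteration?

4

10010000000011
count of 1: 4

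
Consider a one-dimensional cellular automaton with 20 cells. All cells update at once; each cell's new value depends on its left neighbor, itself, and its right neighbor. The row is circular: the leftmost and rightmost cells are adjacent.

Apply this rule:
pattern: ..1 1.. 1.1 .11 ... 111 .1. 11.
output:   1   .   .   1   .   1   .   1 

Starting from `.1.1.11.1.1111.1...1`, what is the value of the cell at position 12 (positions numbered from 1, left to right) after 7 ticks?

.....11...1111....1.
....111..11111...1..
...1111.111111..1...
..11111.111111.1....
.111111.111111......
1111111.111111......
1111111.111111.....1
position 12 holds 1

1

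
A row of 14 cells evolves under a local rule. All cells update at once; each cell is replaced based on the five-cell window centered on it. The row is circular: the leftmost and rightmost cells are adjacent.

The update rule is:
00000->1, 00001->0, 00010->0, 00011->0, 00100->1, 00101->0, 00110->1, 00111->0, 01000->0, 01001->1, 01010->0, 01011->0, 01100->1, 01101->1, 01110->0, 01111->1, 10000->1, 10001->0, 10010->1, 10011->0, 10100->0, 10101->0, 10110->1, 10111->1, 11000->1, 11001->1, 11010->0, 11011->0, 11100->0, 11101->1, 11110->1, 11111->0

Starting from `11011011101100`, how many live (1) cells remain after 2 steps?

step 1: 11011010101110
step 2: 11011000001010
count of 1: 6

6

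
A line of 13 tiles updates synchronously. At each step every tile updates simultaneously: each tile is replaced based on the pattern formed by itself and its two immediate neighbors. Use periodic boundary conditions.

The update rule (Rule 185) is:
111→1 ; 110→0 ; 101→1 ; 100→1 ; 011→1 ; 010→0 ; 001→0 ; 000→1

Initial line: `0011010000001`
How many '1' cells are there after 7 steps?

8

1010101111100
0101011111010
0010111110101
1001111101010
0101111010101
1011110101010
0111101010101
count of 1: 8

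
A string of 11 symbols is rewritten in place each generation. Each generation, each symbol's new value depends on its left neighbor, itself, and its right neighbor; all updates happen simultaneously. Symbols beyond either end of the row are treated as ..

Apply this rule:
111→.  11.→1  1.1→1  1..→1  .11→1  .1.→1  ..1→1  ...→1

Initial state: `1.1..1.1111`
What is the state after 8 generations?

11111111..1
1......1111
11111111..1  (repeats generation 1; period 2)
generation 8: 1......1111

1......1111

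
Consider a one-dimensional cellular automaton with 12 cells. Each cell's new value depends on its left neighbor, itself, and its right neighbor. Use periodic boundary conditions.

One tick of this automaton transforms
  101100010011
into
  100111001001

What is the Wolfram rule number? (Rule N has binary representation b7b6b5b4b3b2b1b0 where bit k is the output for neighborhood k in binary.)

209

position 11: 111 → 1  (bit 7 = 1)
position 0: 110 → 1  (bit 6 = 1)
position 1: 101 → 0  (bit 5 = 0)
position 4: 100 → 1  (bit 4 = 1)
position 2: 011 → 0  (bit 3 = 0)
position 7: 010 → 0  (bit 2 = 0)
position 6: 001 → 0  (bit 1 = 0)
position 5: 000 → 1  (bit 0 = 1)
bits b7..b0 = 11010001 = 209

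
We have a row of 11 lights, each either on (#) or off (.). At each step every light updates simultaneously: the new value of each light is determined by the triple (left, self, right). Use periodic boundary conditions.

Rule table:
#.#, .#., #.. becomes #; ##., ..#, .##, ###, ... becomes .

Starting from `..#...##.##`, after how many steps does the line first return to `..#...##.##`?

#.##....#..
##..#...##.
..#.##....#
#.##..#...#
.#..#.##...
.##.##..#..
...#..#.##.
...##.##..#
#....#..#.#
.#...##.##.
.##....#..#
#..#...##.#
.#.##....#.
.##..#...##
#..#.##....
##.##..#...
..#..#.##..
..##.##..#.
....#..#.##
#...##.##..
##....#..#.
..#...##.##

22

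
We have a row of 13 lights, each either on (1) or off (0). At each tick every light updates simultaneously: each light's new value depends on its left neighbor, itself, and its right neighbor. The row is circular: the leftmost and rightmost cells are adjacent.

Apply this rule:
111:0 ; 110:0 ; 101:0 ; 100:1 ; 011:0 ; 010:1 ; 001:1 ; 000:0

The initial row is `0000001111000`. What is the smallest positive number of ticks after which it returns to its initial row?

0000010000100
0000111001110
0001000110001
1011101001011
0000001111000

5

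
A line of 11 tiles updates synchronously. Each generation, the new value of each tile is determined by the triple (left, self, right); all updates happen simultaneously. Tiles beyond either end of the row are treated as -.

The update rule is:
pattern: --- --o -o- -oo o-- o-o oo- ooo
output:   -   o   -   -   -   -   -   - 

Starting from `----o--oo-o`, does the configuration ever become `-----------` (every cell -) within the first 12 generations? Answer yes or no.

yes

generation 1: ---o--o----
generation 2: --o--o-----
generation 3: -o--o------
generation 4: o--o-------
generation 5: --o--------
generation 6: -o---------
generation 7: o----------
generation 8: -----------
all cells are - at generation 8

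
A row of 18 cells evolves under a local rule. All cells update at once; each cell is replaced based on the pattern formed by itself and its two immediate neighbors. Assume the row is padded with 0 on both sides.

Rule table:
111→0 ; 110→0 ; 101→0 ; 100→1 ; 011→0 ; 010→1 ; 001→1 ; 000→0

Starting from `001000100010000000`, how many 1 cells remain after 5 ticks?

9

tick 1: 011101110111000000
tick 2: 100000000000100000
tick 3: 110000000001110000
tick 4: 001000000010001000
tick 5: 011100000111011100
count of 1: 9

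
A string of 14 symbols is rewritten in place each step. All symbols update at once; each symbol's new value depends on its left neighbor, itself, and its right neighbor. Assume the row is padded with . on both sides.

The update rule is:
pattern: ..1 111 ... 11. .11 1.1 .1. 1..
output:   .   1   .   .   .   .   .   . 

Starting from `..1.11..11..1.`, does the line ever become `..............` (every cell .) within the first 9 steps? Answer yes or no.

..............
all cells are . at step 1

yes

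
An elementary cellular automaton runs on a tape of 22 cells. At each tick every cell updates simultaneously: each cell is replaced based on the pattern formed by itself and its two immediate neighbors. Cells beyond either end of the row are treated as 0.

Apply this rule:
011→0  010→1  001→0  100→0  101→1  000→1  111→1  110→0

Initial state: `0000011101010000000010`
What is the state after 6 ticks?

0110111101110100110101

1111001011110111111010
0110001101101011110110
0000100010011101101000
1110101010001010011011
0101111110101110000100
0110111101110100110101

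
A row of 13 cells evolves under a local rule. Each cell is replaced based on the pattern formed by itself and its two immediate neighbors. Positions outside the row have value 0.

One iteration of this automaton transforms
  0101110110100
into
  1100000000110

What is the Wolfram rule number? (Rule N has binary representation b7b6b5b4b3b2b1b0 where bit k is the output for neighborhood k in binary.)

position 4: 111 → 0  (bit 7 = 0)
position 5: 110 → 0  (bit 6 = 0)
position 2: 101 → 0  (bit 5 = 0)
position 11: 100 → 1  (bit 4 = 1)
position 3: 011 → 0  (bit 3 = 0)
position 1: 010 → 1  (bit 2 = 1)
position 0: 001 → 1  (bit 1 = 1)
position 12: 000 → 0  (bit 0 = 0)
bits b7..b0 = 00010110 = 22

22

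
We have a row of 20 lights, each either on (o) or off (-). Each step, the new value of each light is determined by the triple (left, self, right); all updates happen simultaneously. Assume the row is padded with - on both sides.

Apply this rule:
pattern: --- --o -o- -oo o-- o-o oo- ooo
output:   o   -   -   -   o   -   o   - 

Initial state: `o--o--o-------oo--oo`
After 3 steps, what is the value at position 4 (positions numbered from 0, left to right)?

-

-o--o--oooooo--oo--o
--o--o------oo--oo--
o--o--ooooo--oo--ooo
position 4 holds -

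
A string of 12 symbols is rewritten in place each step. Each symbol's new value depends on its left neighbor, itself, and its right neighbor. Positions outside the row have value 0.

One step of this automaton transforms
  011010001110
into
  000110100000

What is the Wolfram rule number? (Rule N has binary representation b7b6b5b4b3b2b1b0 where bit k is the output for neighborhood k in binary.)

37

position 9: 111 → 0  (bit 7 = 0)
position 2: 110 → 0  (bit 6 = 0)
position 3: 101 → 1  (bit 5 = 1)
position 5: 100 → 0  (bit 4 = 0)
position 1: 011 → 0  (bit 3 = 0)
position 4: 010 → 1  (bit 2 = 1)
position 0: 001 → 0  (bit 1 = 0)
position 6: 000 → 1  (bit 0 = 1)
bits b7..b0 = 00100101 = 37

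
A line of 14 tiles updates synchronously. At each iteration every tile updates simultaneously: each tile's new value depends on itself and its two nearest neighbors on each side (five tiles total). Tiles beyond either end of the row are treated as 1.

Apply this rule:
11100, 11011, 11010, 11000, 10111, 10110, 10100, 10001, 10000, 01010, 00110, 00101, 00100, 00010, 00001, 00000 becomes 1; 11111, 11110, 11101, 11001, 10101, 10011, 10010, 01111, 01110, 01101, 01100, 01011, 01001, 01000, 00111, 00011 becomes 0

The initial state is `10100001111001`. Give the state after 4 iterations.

00101101111100

01101100001000
11011011111010
00110110000100
00101101111100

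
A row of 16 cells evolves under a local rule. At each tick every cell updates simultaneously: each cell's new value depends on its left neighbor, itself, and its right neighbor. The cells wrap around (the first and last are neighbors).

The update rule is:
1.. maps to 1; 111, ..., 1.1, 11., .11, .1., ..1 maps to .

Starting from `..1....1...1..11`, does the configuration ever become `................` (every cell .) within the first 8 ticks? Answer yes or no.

1..1....1...1...
.1..1....1...1..
..1..1....1...1.
...1..1....1...1
1...1..1....1...
.1...1..1....1..
..1...1..1....1.
...1...1..1....1
tick 8 is ...1...1..1....1, still not uniform .

no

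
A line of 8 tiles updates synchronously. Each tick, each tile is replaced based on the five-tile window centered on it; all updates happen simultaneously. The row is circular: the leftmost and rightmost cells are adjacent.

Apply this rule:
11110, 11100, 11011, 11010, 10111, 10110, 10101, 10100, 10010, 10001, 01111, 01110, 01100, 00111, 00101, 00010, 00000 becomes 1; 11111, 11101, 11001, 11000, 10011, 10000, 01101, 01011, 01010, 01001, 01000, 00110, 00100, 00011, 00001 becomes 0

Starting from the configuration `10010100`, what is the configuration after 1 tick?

00110101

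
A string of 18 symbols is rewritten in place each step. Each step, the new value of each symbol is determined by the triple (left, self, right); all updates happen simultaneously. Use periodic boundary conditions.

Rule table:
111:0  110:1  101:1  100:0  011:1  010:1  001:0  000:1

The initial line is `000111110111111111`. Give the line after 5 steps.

step 1: 010100011100000001
step 2: 111101010101111101
step 3: 000111111111000111
step 4: 010100000001010101
step 5: 111101111101111111

111101111101111111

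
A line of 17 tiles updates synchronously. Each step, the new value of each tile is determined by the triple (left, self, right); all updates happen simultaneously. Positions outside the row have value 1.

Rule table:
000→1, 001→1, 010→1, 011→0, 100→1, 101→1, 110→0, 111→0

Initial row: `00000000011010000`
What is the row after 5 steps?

11111111100111111
00000000011000000
11111111100111111  (repeats step 1; period 2)
step 5: 11111111100111111

11111111100111111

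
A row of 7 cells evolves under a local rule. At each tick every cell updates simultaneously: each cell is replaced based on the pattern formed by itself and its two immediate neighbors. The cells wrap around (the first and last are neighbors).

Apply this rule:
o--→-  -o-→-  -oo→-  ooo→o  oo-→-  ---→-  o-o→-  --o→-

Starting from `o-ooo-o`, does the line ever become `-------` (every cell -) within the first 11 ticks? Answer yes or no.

---o---
-------
all cells are - at tick 2

yes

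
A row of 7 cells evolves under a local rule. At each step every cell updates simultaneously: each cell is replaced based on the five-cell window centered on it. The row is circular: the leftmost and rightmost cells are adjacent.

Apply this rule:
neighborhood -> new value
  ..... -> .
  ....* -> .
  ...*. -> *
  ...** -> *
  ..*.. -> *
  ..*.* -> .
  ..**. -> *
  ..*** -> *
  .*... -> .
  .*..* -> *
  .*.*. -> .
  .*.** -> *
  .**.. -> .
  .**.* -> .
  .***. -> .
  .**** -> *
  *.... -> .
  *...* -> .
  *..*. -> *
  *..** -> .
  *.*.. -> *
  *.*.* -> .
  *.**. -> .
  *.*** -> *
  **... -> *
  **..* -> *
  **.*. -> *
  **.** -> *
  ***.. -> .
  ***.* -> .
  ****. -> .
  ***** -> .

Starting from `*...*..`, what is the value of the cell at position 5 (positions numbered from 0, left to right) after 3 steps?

*..****
.*.**..
*.*..*.
position 5 holds *

*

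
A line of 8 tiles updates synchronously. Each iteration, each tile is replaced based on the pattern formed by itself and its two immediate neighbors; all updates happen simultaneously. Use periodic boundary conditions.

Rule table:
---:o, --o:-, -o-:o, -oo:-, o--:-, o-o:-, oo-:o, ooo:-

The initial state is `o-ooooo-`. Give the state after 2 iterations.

o-ooo-o-

iteration 1: o-----o-
iteration 2: o-ooo-o-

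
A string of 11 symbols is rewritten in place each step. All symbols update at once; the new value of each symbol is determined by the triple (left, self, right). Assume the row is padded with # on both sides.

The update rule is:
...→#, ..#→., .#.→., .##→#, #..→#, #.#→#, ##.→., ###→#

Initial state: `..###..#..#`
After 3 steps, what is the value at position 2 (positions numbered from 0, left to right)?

.

step 1: #.##.#..#.#
step 2: .##.#.#..##
step 3: ##.#.#.#.##
position 2 holds .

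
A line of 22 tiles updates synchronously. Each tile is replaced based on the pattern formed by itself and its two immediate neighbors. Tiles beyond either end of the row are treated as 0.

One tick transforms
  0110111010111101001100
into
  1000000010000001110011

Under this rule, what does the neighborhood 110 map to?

At position 2 the neighborhood is 110; the next row has 0 there.

0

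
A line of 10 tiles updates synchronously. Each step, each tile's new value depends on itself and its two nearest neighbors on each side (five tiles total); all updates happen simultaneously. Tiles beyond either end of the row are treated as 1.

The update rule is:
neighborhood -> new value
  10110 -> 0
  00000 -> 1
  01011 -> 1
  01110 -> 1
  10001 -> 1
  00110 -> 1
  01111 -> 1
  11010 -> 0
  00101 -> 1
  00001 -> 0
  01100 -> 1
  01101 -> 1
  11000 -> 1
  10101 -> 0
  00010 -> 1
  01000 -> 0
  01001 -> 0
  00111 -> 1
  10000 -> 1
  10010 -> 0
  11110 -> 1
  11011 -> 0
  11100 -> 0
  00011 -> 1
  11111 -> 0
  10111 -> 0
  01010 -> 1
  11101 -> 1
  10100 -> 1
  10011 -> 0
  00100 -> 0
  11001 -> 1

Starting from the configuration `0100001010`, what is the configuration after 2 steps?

0101011101
0010101100

0010101100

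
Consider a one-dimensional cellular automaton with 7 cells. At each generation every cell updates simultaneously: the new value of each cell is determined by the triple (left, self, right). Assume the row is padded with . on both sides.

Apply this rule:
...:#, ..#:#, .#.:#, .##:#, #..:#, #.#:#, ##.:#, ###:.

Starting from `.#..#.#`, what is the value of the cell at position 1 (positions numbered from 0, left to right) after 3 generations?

#

#######
#.....#
#######
position 1 holds #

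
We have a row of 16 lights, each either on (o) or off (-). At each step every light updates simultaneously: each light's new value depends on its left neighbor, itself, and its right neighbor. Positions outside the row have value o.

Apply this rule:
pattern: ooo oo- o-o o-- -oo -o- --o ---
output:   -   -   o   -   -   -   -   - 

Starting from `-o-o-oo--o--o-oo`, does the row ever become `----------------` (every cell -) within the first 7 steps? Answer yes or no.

yes

o-o-o--------o--
-o-o------------
o-o-------------
-o--------------
o---------------
----------------
all cells are - at step 6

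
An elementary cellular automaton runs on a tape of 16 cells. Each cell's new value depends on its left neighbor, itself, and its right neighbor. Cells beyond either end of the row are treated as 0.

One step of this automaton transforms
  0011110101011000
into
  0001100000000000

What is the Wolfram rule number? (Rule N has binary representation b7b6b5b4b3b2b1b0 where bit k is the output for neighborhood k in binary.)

position 3: 111 → 1  (bit 7 = 1)
position 5: 110 → 0  (bit 6 = 0)
position 6: 101 → 0  (bit 5 = 0)
position 13: 100 → 0  (bit 4 = 0)
position 2: 011 → 0  (bit 3 = 0)
position 7: 010 → 0  (bit 2 = 0)
position 1: 001 → 0  (bit 1 = 0)
position 0: 000 → 0  (bit 0 = 0)
bits b7..b0 = 10000000 = 128

128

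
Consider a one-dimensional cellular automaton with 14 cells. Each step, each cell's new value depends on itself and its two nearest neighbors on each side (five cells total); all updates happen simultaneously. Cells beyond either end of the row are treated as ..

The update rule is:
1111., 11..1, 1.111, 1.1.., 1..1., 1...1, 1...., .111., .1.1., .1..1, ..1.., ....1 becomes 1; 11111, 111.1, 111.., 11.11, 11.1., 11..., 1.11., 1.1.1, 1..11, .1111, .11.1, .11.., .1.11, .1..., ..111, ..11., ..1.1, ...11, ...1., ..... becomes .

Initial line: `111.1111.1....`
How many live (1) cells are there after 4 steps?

.1..1.1..1.1..
.111.1111.11.1
..1..1.1.....1
1.111.11.1.1.1
count of 1: 9

9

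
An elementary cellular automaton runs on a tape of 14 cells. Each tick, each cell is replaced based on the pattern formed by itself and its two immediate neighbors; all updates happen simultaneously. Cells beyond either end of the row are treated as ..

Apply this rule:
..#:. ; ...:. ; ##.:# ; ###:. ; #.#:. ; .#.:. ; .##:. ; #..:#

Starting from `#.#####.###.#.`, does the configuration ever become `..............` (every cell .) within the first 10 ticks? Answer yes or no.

yes

tick 1: ......#...#..#
tick 2: .......#...#..
tick 3: ........#...#.
tick 4: .........#...#
tick 5: ..........#...
tick 6: ...........#..
tick 7: ............#.
tick 8: .............#
tick 9: ..............
all cells are . at tick 9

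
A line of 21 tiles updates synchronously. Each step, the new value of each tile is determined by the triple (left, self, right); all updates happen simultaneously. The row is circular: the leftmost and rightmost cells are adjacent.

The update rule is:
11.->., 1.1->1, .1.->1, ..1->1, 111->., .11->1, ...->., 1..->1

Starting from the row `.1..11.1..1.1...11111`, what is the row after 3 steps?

11111.11111111.11....
1....11.......11.1..1
.1..11.1.....11.11111

.1..11.1.....11.11111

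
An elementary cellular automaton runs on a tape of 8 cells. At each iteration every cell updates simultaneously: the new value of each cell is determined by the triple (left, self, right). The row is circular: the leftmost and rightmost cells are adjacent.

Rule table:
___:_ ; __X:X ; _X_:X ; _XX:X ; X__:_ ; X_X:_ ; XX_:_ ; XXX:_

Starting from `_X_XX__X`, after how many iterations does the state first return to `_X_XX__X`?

8

_X_X__XX
_X_X_XX_
XX_X_X__
X__X_X_X
__XX_X_X
_XX__X_X
_X__XX_X
_X_XX__X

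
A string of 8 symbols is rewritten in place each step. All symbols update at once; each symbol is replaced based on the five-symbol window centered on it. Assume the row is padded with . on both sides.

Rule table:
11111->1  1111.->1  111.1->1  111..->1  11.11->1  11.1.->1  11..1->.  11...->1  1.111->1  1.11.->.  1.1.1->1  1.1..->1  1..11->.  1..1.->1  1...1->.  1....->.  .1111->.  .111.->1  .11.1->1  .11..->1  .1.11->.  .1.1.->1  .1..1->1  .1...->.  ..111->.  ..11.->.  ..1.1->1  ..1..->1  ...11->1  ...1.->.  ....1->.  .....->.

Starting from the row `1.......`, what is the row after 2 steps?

1.......

1.......  (fixed point — unchanged through step 2)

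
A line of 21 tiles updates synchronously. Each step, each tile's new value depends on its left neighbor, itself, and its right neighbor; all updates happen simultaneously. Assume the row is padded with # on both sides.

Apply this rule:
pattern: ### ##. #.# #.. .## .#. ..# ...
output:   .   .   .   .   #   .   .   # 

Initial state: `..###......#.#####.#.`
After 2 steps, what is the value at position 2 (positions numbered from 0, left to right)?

.

..#...####...#.......
....#.#....#...#####.
position 2 holds .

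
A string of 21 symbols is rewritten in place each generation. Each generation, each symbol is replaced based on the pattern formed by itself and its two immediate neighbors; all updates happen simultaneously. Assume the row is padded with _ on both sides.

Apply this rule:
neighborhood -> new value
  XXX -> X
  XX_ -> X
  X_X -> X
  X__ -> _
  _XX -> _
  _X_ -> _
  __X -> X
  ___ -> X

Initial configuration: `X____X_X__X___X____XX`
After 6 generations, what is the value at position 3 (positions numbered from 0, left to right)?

__XXX_X__X__XX__XXX_X
XX_XXX__X__X_X_X_XXX_
_XX_XX_X__X_X_X_X_XX_
X_XX_XX__X_X_X_X_X_X_
_X_XX_X_X_X_X_X_X_X__
X_X_XX_X_X_X_X_X_X__X
position 3 holds _

_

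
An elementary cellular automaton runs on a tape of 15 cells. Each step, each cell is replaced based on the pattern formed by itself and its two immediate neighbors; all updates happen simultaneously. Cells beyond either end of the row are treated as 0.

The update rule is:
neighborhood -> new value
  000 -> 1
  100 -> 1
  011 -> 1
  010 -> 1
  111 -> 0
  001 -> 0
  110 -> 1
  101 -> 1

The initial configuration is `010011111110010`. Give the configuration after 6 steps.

011010000011011
011111111011111
010000001110001
011111101011101
010000111110111
011110100011101

011110100011101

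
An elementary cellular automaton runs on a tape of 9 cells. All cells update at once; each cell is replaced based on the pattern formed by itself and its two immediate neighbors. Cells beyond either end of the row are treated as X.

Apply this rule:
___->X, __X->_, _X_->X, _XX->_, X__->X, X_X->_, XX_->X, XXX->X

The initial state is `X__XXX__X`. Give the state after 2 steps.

XX__XXX__
XXX__XXX_

XXX__XXX_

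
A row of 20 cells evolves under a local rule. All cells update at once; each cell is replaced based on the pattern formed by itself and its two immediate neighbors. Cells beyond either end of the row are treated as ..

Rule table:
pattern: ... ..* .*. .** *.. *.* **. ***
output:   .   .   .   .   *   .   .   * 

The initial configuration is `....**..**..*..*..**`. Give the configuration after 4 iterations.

.........*...*..*..*

iteration 1: ......*...*..*..*...
iteration 2: .......*...*..*..*..
iteration 3: ........*...*..*..*.
iteration 4: .........*...*..*..*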